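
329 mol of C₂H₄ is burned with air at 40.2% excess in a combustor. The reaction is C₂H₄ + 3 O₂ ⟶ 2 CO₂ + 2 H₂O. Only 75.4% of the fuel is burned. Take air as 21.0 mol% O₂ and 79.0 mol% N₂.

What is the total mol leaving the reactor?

Stoichiometric O₂ = 3 × 329 = 987 mol; O₂ fed = 987 × 1.402 = 1384 mol.
N₂ fed = 1384 × 79/21 = 5206 mol.
Fuel reacted = 0.754 × 329 → ξ = 248.1 mol.
Outlet (n = n₀ + ν ξ):
  C₂H₄: 329 − 1(248.1) = 80.93
  O₂: 1384 − 3(248.1) = 639.6
  N₂: 5206 (inert)
  CO₂: 0 + 2(248.1) = 496.1
  H₂O: 0 + 2(248.1) = 496.1
Total out = 80.93 + 639.6 + 5206 + 496.1 + 496.1 = 6918 mol.

6920 mol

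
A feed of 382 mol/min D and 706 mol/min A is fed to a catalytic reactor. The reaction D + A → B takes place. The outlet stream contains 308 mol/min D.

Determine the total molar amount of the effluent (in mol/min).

1010 mol/min

For D: n = n₀ − 1ξ → 308 = 382 − 1ξ, giving ξ = 74 mol/min.
Outlet amounts (n = n₀ + ν ξ):
  D: 382 − 1(74) = 308
  A: 706 − 1(74) = 632
  B: 0 + 1(74) = 74
Total out = 308 + 632 + 74 = 1014 mol/min.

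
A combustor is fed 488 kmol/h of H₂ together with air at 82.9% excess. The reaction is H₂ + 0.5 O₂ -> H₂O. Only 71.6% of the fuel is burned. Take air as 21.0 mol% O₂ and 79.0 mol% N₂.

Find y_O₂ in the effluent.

0.111

Stoichiometric O₂ = 0.5 × 488 = 244 kmol/h; O₂ fed = 244 × 1.829 = 446.3 kmol/h.
N₂ fed = 446.3 × 79/21 = 1679 kmol/h.
Fuel reacted = 0.716 × 488 → ξ = 349.4 kmol/h.
Outlet (n = n₀ + ν ξ):
  H₂: 488 − 1(349.4) = 138.6
  O₂: 446.3 − 0.5(349.4) = 271.6
  N₂: 1679 (inert)
  H₂O: 0 + 1(349.4) = 349.4
Total out = 2438 kmol/h; y_O₂ = 271.6 / 2438 = 0.1114.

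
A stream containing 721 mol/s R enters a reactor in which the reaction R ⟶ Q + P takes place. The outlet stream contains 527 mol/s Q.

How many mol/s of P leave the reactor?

For Q: n = n₀ + 1ξ → 527 = 0 + 1ξ, giving ξ = 527 mol/s.
Outlet amounts (n = n₀ + ν ξ):
  R: 721 − 1(527) = 194
  Q: 0 + 1(527) = 527
  P: 0 + 1(527) = 527

527 mol/s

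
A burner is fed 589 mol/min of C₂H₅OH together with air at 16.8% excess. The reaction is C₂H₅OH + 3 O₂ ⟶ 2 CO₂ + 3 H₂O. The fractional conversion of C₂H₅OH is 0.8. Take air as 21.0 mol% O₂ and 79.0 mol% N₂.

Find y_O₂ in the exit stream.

Stoichiometric O₂ = 3 × 589 = 1767 mol/min; O₂ fed = 1767 × 1.168 = 2064 mol/min.
N₂ fed = 2064 × 79/21 = 7764 mol/min.
Fuel reacted = 0.8 × 589 → ξ = 471.2 mol/min.
Outlet (n = n₀ + ν ξ):
  C₂H₅OH: 589 − 1(471.2) = 117.8
  O₂: 2064 − 3(471.2) = 650.3
  N₂: 7764 (inert)
  CO₂: 0 + 2(471.2) = 942.4
  H₂O: 0 + 3(471.2) = 1414
Total out = 10890 mol/min; y_O₂ = 650.3 / 10890 = 0.05972.

0.0597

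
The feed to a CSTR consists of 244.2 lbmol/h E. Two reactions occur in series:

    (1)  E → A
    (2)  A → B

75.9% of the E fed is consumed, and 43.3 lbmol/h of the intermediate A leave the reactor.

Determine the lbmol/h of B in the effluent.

142 lbmol/h

Conversion of E: E consumed = 1ξ₁ = 0.759 × 244.2 → ξ₁ = 185.3 lbmol/h.
A balance: n_A = 0 + 1ξ₁ − 1ξ₂ = 43.3 → ξ₂ = (1·185.3 − 43.3)/1 = 142 lbmol/h.
Outlet amounts (n = n₀ + Σ ν·ξ):
  E: 244.2 − 1(185.3) = 58.85
  A: 0 + 1(185.3) − 1(142) = 43.3
  B: 0 + 1(142) = 142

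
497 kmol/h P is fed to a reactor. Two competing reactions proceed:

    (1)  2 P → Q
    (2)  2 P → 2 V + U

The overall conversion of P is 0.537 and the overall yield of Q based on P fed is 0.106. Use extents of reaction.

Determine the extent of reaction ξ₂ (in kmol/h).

ξ₂ = 80.8 kmol/h

Yield of Q: 1ξ₁ / 497 = 0.106 → ξ₁ = 52.68 kmol/h.
Conversion of P: 2ξ₁ + 2ξ₂ = 0.537 × 497 = 266.9 → ξ₂ = 80.76 kmol/h.
Outlet amounts (n = n₀ + Σ ν·ξ):
  P: 497 − 2(52.68) − 2(80.76) = 230.1
  Q: 0 + 1(52.68) = 52.68
  V: 0 + 2(80.76) = 161.5
  U: 0 + 1(80.76) = 80.76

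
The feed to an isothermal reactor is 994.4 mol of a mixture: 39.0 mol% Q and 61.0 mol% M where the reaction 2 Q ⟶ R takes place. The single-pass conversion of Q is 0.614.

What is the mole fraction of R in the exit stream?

0.136

Q reacted = 0.614 × 387.8 = 238.1 mol; ν_Q = −2, so ξ = 238.1/2 = 119.1 mol.
Outlet amounts (n = n₀ + ν ξ):
  Q: 387.8 − 2(119.1) = 149.7
  R: 0 + 1(119.1) = 119.1
  M: 606.6 (inert)
Total out = 875.3 mol; y_R = 119.1 / 875.3 = 0.136.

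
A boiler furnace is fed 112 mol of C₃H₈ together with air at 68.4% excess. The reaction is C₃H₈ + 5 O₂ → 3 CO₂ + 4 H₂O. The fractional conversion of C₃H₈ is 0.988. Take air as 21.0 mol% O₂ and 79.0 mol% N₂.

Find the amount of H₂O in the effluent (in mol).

Stoichiometric O₂ = 5 × 112 = 560 mol; O₂ fed = 560 × 1.684 = 943 mol.
N₂ fed = 943 × 79/21 = 3548 mol.
Fuel reacted = 0.988 × 112 → ξ = 110.7 mol.
Outlet (n = n₀ + ν ξ):
  C₃H₈: 112 − 1(110.7) = 1.344
  O₂: 943 − 5(110.7) = 389.8
  N₂: 3548 (inert)
  CO₂: 0 + 3(110.7) = 332
  H₂O: 0 + 4(110.7) = 442.6

443 mol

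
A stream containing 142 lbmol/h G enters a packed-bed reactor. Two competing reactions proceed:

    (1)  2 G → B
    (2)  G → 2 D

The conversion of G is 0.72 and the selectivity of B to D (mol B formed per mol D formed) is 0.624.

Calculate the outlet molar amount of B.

36.5 lbmol/h

Conversion of G: G consumed = 0.72 × 142 = 102.2 lbmol/h = 2ξ₁ + 1ξ₂.
Selectivity: 1ξ₁ / (2ξ₂) = 0.624 → ξ₁ = 1.248 ξ₂.
Substitute: (2·1.248 + 1) ξ₂ = 102.2 → ξ₂ = 29.24 lbmol/h, ξ₁ = 36.5 lbmol/h.
Outlet amounts (n = n₀ + Σ ν·ξ):
  G: 142 − 2(36.5) − 1(29.24) = 39.76
  B: 0 + 1(36.5) = 36.5
  D: 0 + 2(29.24) = 58.49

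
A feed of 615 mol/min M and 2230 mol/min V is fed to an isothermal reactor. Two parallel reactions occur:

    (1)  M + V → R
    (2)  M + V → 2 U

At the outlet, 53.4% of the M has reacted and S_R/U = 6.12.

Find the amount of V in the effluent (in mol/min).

Conversion of M: M consumed = 0.534 × 615 = 328.4 mol/min = 1ξ₁ + 1ξ₂.
Selectivity: 1ξ₁ / (2ξ₂) = 6.12 → ξ₁ = 12.24 ξ₂.
Substitute: (1·12.24 + 1) ξ₂ = 328.4 → ξ₂ = 24.8 mol/min, ξ₁ = 303.6 mol/min.
Outlet amounts (n = n₀ + Σ ν·ξ):
  M: 615 − 1(303.6) − 1(24.8) = 286.6
  V: 2230 − 1(303.6) − 1(24.8) = 1902
  R: 0 + 1(303.6) = 303.6
  U: 0 + 2(24.8) = 49.61

1900 mol/min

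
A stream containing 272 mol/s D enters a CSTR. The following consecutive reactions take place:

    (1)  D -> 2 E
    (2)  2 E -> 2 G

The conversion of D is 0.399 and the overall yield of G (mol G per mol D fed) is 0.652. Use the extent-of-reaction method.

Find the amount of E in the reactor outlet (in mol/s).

39.7 mol/s

Conversion of D: D consumed = 1ξ₁ = 0.399 × 272 → ξ₁ = 108.5 mol/s.
Yield of G: 2ξ₂ / 272 = 0.652 → ξ₂ = 88.67 mol/s.
Outlet amounts (n = n₀ + Σ ν·ξ):
  D: 272 − 1(108.5) = 163.5
  E: 0 + 2(108.5) − 2(88.67) = 39.71
  G: 0 + 2(88.67) = 177.3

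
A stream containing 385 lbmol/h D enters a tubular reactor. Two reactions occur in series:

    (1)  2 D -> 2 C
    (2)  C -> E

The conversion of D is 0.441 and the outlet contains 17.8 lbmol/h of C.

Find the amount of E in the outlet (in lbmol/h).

152 lbmol/h

Conversion of D: D consumed = 2ξ₁ = 0.441 × 385 → ξ₁ = 84.89 lbmol/h.
C balance: n_C = 0 + 2ξ₁ − 1ξ₂ = 17.8 → ξ₂ = (2·84.89 − 17.8)/1 = 152 lbmol/h.
Outlet amounts (n = n₀ + Σ ν·ξ):
  D: 385 − 2(84.89) = 215.2
  C: 0 + 2(84.89) − 1(152) = 17.8
  E: 0 + 1(152) = 152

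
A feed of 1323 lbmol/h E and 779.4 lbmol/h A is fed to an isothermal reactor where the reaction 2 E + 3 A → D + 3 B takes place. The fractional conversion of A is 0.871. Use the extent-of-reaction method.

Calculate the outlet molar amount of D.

A reacted = 0.871 × 779.4 = 678.9 lbmol/h; ν_A = −3, so ξ = 678.9/3 = 226.3 lbmol/h.
Outlet amounts (n = n₀ + ν ξ):
  E: 1323 − 2(226.3) = 870.4
  A: 779.4 − 3(226.3) = 100.5
  D: 0 + 1(226.3) = 226.3
  B: 0 + 3(226.3) = 678.9

226 lbmol/h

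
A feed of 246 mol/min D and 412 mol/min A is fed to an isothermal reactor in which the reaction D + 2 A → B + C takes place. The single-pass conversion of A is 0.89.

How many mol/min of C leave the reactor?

A reacted = 0.89 × 412 = 366.7 mol/min; ν_A = −2, so ξ = 366.7/2 = 183.3 mol/min.
Outlet amounts (n = n₀ + ν ξ):
  D: 246 − 1(183.3) = 62.66
  A: 412 − 2(183.3) = 45.32
  B: 0 + 1(183.3) = 183.3
  C: 0 + 1(183.3) = 183.3

183 mol/min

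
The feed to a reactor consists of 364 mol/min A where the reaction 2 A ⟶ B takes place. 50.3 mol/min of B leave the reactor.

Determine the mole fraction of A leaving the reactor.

For B: n = n₀ + 1ξ → 50.3 = 0 + 1ξ, giving ξ = 50.3 mol/min.
Outlet amounts (n = n₀ + ν ξ):
  A: 364 − 2(50.3) = 263.4
  B: 0 + 1(50.3) = 50.3
Total out = 313.7 mol/min; y_A = 263.4 / 313.7 = 0.8397.

0.84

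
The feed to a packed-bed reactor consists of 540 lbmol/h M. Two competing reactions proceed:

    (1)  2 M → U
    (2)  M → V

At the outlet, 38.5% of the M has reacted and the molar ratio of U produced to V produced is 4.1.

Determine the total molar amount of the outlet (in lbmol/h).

447 lbmol/h

Conversion of M: M consumed = 0.385 × 540 = 207.9 lbmol/h = 2ξ₁ + 1ξ₂.
Selectivity: 1ξ₁ / (1ξ₂) = 4.1 → ξ₁ = 4.1 ξ₂.
Substitute: (2·4.1 + 1) ξ₂ = 207.9 → ξ₂ = 22.6 lbmol/h, ξ₁ = 92.65 lbmol/h.
Outlet amounts (n = n₀ + Σ ν·ξ):
  M: 540 − 2(92.65) − 1(22.6) = 332.1
  U: 0 + 1(92.65) = 92.65
  V: 0 + 1(22.6) = 22.6
Total out = 332.1 + 92.65 + 22.6 = 447.3 lbmol/h.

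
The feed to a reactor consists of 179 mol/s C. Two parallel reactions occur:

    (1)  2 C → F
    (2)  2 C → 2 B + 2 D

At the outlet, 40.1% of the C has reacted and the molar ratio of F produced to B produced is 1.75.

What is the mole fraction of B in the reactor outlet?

0.0955

Conversion of C: C consumed = 0.401 × 179 = 71.78 mol/s = 2ξ₁ + 2ξ₂.
Selectivity: 1ξ₁ / (2ξ₂) = 1.75 → ξ₁ = 3.5 ξ₂.
Substitute: (2·3.5 + 2) ξ₂ = 71.78 → ξ₂ = 7.975 mol/s, ξ₁ = 27.91 mol/s.
Outlet amounts (n = n₀ + Σ ν·ξ):
  C: 179 − 2(27.91) − 2(7.975) = 107.2
  F: 0 + 1(27.91) = 27.91
  B: 0 + 2(7.975) = 15.95
  D: 0 + 2(7.975) = 15.95
Total out = 167 mol/s; y_B = 15.95 / 167 = 0.09549.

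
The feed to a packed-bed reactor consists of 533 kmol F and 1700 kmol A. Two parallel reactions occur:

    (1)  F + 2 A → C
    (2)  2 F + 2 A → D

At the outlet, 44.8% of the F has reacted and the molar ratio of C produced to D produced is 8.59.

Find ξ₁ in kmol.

ξ₁ = 194 kmol

Conversion of F: F consumed = 0.448 × 533 = 238.8 kmol = 1ξ₁ + 2ξ₂.
Selectivity: 1ξ₁ / (1ξ₂) = 8.59 → ξ₁ = 8.59 ξ₂.
Substitute: (1·8.59 + 2) ξ₂ = 238.8 → ξ₂ = 22.55 kmol, ξ₁ = 193.7 kmol.
Outlet amounts (n = n₀ + Σ ν·ξ):
  F: 533 − 1(193.7) − 2(22.55) = 294.2
  A: 1700 − 2(193.7) − 2(22.55) = 1268
  C: 0 + 1(193.7) = 193.7
  D: 0 + 1(22.55) = 22.55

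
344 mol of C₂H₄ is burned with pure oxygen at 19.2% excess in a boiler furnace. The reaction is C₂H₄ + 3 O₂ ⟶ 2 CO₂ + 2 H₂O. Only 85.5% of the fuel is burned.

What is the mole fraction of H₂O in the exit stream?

Stoichiometric O₂ = 3 × 344 = 1032 mol; O₂ fed = 1032 × 1.192 = 1230 mol.
Fuel reacted = 0.855 × 344 → ξ = 294.1 mol.
Outlet (n = n₀ + ν ξ):
  C₂H₄: 344 − 1(294.1) = 49.88
  O₂: 1230 − 3(294.1) = 347.8
  CO₂: 0 + 2(294.1) = 588.2
  H₂O: 0 + 2(294.1) = 588.2
Total out = 1574 mol; y_H₂O = 588.2 / 1574 = 0.3737.

0.374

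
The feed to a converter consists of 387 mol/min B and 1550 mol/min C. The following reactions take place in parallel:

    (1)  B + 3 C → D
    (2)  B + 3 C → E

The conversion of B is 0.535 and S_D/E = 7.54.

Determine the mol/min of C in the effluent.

Conversion of B: B consumed = 0.535 × 387 = 207 mol/min = 1ξ₁ + 1ξ₂.
Selectivity: 1ξ₁ / (1ξ₂) = 7.54 → ξ₁ = 7.54 ξ₂.
Substitute: (1·7.54 + 1) ξ₂ = 207 → ξ₂ = 24.24 mol/min, ξ₁ = 182.8 mol/min.
Outlet amounts (n = n₀ + Σ ν·ξ):
  B: 387 − 1(182.8) − 1(24.24) = 180
  C: 1550 − 3(182.8) − 3(24.24) = 928.9
  D: 0 + 1(182.8) = 182.8
  E: 0 + 1(24.24) = 24.24

929 mol/min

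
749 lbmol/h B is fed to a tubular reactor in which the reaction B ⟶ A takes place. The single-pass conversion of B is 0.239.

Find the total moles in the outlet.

B reacted = 0.239 × 749 = 179 lbmol/h; ν_B = −1, so ξ = 179/1 = 179 lbmol/h.
Outlet amounts (n = n₀ + ν ξ):
  B: 749 − 1(179) = 570
  A: 0 + 1(179) = 179
Total out = 570 + 179 = 749 lbmol/h.

749 lbmol/h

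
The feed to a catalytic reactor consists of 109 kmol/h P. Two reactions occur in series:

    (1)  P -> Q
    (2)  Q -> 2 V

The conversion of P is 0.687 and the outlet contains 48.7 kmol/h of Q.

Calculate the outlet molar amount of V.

52.4 kmol/h

Conversion of P: P consumed = 1ξ₁ = 0.687 × 109 → ξ₁ = 74.88 kmol/h.
Q balance: n_Q = 0 + 1ξ₁ − 1ξ₂ = 48.7 → ξ₂ = (1·74.88 − 48.7)/1 = 26.18 kmol/h.
Outlet amounts (n = n₀ + Σ ν·ξ):
  P: 109 − 1(74.88) = 34.12
  Q: 0 + 1(74.88) − 1(26.18) = 48.7
  V: 0 + 2(26.18) = 52.37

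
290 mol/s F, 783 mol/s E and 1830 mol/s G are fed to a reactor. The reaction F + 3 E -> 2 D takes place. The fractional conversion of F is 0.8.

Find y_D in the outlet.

F reacted = 0.8 × 290 = 232 mol/s; ν_F = −1, so ξ = 232/1 = 232 mol/s.
Outlet amounts (n = n₀ + ν ξ):
  F: 290 − 1(232) = 58
  E: 783 − 3(232) = 87
  D: 0 + 2(232) = 464
  G: 1830 (inert)
Total out = 2439 mol/s; y_D = 464 / 2439 = 0.1902.

0.19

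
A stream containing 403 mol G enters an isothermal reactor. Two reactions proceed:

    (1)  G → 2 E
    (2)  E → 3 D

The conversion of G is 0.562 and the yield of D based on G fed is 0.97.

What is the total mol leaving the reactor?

890 mol

Conversion of G: G consumed = 1ξ₁ = 0.562 × 403 → ξ₁ = 226.5 mol.
Yield of D: 3ξ₂ / 403 = 0.97 → ξ₂ = 130.3 mol.
Outlet amounts (n = n₀ + Σ ν·ξ):
  G: 403 − 1(226.5) = 176.5
  E: 0 + 2(226.5) − 1(130.3) = 322.7
  D: 0 + 3(130.3) = 390.9
Total out = 176.5 + 322.7 + 390.9 = 890.1 mol.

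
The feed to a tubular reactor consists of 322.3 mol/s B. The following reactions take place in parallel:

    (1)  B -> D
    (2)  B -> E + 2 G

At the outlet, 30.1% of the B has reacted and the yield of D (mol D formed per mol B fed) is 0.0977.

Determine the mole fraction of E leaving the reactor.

0.145

Yield of D: 1ξ₁ / 322.3 = 0.0977 → ξ₁ = 31.49 mol/s.
Conversion of B: 1ξ₁ + 1ξ₂ = 0.301 × 322.3 = 97.01 → ξ₂ = 65.52 mol/s.
Outlet amounts (n = n₀ + Σ ν·ξ):
  B: 322.3 − 1(31.49) − 1(65.52) = 225.3
  D: 0 + 1(31.49) = 31.49
  E: 0 + 1(65.52) = 65.52
  G: 0 + 2(65.52) = 131
Total out = 453.3 mol/s; y_E = 65.52 / 453.3 = 0.1445.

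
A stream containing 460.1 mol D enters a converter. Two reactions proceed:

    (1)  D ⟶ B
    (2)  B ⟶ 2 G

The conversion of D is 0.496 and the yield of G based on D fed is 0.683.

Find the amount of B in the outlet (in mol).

71.1 mol

Conversion of D: D consumed = 1ξ₁ = 0.496 × 460.1 → ξ₁ = 228.2 mol.
Yield of G: 2ξ₂ / 460.1 = 0.683 → ξ₂ = 157.1 mol.
Outlet amounts (n = n₀ + Σ ν·ξ):
  D: 460.1 − 1(228.2) = 231.9
  B: 0 + 1(228.2) − 1(157.1) = 71.09
  G: 0 + 2(157.1) = 314.2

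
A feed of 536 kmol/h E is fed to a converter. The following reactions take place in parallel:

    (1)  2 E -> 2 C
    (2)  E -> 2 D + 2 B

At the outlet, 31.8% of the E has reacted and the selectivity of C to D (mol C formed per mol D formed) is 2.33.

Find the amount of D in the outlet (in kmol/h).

Conversion of E: E consumed = 0.318 × 536 = 170.4 kmol/h = 2ξ₁ + 1ξ₂.
Selectivity: 2ξ₁ / (2ξ₂) = 2.33 → ξ₁ = 2.33 ξ₂.
Substitute: (2·2.33 + 1) ξ₂ = 170.4 → ξ₂ = 30.11 kmol/h, ξ₁ = 70.17 kmol/h.
Outlet amounts (n = n₀ + Σ ν·ξ):
  E: 536 − 2(70.17) − 1(30.11) = 365.6
  C: 0 + 2(70.17) = 140.3
  D: 0 + 2(30.11) = 60.23
  B: 0 + 2(30.11) = 60.23

60.2 kmol/h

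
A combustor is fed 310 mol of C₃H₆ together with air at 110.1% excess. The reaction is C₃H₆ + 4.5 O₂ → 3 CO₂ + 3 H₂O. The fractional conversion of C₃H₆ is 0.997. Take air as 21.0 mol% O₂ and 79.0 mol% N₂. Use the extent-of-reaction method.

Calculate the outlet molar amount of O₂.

1540 mol

Stoichiometric O₂ = 4.5 × 310 = 1395 mol; O₂ fed = 1395 × 2.101 = 2931 mol.
N₂ fed = 2931 × 79/21 = 11030 mol.
Fuel reacted = 0.997 × 310 → ξ = 309.1 mol.
Outlet (n = n₀ + ν ξ):
  C₃H₆: 310 − 1(309.1) = 0.93
  O₂: 2931 − 4.5(309.1) = 1540
  N₂: 11030 (inert)
  CO₂: 0 + 3(309.1) = 927.2
  H₂O: 0 + 3(309.1) = 927.2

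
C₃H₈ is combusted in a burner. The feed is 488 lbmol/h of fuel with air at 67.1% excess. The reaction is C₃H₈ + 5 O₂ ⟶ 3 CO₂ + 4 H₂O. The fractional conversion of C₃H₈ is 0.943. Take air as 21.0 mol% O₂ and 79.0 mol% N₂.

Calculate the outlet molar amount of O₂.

1780 lbmol/h

Stoichiometric O₂ = 5 × 488 = 2440 lbmol/h; O₂ fed = 2440 × 1.671 = 4077 lbmol/h.
N₂ fed = 4077 × 79/21 = 15340 lbmol/h.
Fuel reacted = 0.943 × 488 → ξ = 460.2 lbmol/h.
Outlet (n = n₀ + ν ξ):
  C₃H₈: 488 − 1(460.2) = 27.82
  O₂: 4077 − 5(460.2) = 1776
  N₂: 15340 (inert)
  CO₂: 0 + 3(460.2) = 1381
  H₂O: 0 + 4(460.2) = 1841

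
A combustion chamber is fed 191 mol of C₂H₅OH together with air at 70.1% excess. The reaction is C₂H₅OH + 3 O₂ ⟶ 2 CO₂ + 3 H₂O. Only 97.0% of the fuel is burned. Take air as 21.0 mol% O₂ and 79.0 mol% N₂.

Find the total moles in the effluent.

5020 mol

Stoichiometric O₂ = 3 × 191 = 573 mol; O₂ fed = 573 × 1.701 = 974.7 mol.
N₂ fed = 974.7 × 79/21 = 3667 mol.
Fuel reacted = 0.97 × 191 → ξ = 185.3 mol.
Outlet (n = n₀ + ν ξ):
  C₂H₅OH: 191 − 1(185.3) = 5.73
  O₂: 974.7 − 3(185.3) = 418.9
  N₂: 3667 (inert)
  CO₂: 0 + 2(185.3) = 370.5
  H₂O: 0 + 3(185.3) = 555.8
Total out = 5.73 + 418.9 + 3667 + 370.5 + 555.8 = 5018 mol.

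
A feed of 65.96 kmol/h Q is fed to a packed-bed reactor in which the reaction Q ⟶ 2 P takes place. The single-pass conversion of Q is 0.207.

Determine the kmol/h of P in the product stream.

27.3 kmol/h

Q reacted = 0.207 × 65.96 = 13.65 kmol/h; ν_Q = −1, so ξ = 13.65/1 = 13.65 kmol/h.
Outlet amounts (n = n₀ + ν ξ):
  Q: 65.96 − 1(13.65) = 52.31
  P: 0 + 2(13.65) = 27.31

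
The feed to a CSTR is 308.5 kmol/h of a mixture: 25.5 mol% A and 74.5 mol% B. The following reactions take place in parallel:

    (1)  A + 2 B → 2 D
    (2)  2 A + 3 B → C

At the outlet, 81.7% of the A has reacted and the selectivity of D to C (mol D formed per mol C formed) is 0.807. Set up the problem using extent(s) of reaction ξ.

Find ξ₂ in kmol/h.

Conversion of A: A consumed = 0.817 × 78.67 = 64.27 kmol/h = 1ξ₁ + 2ξ₂.
Selectivity: 2ξ₁ / (1ξ₂) = 0.807 → ξ₁ = 0.4035 ξ₂.
Substitute: (1·0.4035 + 2) ξ₂ = 64.27 → ξ₂ = 26.74 kmol/h, ξ₁ = 10.79 kmol/h.
Outlet amounts (n = n₀ + Σ ν·ξ):
  A: 78.67 − 1(10.79) − 2(26.74) = 14.4
  B: 229.8 − 2(10.79) − 3(26.74) = 128
  D: 0 + 2(10.79) = 21.58
  C: 0 + 1(26.74) = 26.74

ξ₂ = 26.7 kmol/h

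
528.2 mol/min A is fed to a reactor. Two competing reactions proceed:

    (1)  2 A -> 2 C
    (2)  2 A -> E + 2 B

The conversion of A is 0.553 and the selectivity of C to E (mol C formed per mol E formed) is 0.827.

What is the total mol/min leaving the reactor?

Conversion of A: A consumed = 0.553 × 528.2 = 292.1 mol/min = 2ξ₁ + 2ξ₂.
Selectivity: 2ξ₁ / (1ξ₂) = 0.827 → ξ₁ = 0.4135 ξ₂.
Substitute: (2·0.4135 + 2) ξ₂ = 292.1 → ξ₂ = 103.3 mol/min, ξ₁ = 42.72 mol/min.
Outlet amounts (n = n₀ + Σ ν·ξ):
  A: 528.2 − 2(42.72) − 2(103.3) = 236.1
  C: 0 + 2(42.72) = 85.45
  E: 0 + 1(103.3) = 103.3
  B: 0 + 2(103.3) = 206.6
Total out = 236.1 + 85.45 + 103.3 + 206.6 = 631.5 mol/min.

632 mol/min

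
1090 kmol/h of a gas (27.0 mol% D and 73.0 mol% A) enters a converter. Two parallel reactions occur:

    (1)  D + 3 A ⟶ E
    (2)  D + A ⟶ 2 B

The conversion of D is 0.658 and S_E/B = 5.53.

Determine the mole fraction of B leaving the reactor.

0.0576

Conversion of D: D consumed = 0.658 × 294.3 = 193.6 kmol/h = 1ξ₁ + 1ξ₂.
Selectivity: 1ξ₁ / (2ξ₂) = 5.53 → ξ₁ = 11.06 ξ₂.
Substitute: (1·11.06 + 1) ξ₂ = 193.6 → ξ₂ = 16.06 kmol/h, ξ₁ = 177.6 kmol/h.
Outlet amounts (n = n₀ + Σ ν·ξ):
  D: 294.3 − 1(177.6) − 1(16.06) = 100.7
  A: 795.7 − 3(177.6) − 1(16.06) = 246.9
  E: 0 + 1(177.6) = 177.6
  B: 0 + 2(16.06) = 32.11
Total out = 557.2 kmol/h; y_B = 32.11 / 557.2 = 0.05763.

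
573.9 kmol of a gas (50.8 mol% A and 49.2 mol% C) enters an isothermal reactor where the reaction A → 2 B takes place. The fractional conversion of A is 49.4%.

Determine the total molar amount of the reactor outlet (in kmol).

A reacted = 0.494 × 291.5 = 144 kmol; ν_A = −1, so ξ = 144/1 = 144 kmol.
Outlet amounts (n = n₀ + ν ξ):
  A: 291.5 − 1(144) = 147.5
  B: 0 + 2(144) = 288
  C: 282.4 (inert)
Total out = 147.5 + 288 + 282.4 = 717.9 kmol.

718 kmol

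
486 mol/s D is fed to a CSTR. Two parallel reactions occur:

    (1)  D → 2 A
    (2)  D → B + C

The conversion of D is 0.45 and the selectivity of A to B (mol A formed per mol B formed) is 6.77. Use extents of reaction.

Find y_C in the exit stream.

0.0708

Conversion of D: D consumed = 0.45 × 486 = 218.7 mol/s = 1ξ₁ + 1ξ₂.
Selectivity: 2ξ₁ / (1ξ₂) = 6.77 → ξ₁ = 3.385 ξ₂.
Substitute: (1·3.385 + 1) ξ₂ = 218.7 → ξ₂ = 49.87 mol/s, ξ₁ = 168.8 mol/s.
Outlet amounts (n = n₀ + Σ ν·ξ):
  D: 486 − 1(168.8) − 1(49.87) = 267.3
  A: 0 + 2(168.8) = 337.7
  B: 0 + 1(49.87) = 49.87
  C: 0 + 1(49.87) = 49.87
Total out = 704.7 mol/s; y_C = 49.87 / 704.7 = 0.07077.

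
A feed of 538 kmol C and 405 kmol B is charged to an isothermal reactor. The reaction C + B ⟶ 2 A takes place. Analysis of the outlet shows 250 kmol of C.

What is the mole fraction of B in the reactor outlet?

0.124

For C: n = n₀ − 1ξ → 250 = 538 − 1ξ, giving ξ = 288 kmol.
Outlet amounts (n = n₀ + ν ξ):
  C: 538 − 1(288) = 250
  B: 405 − 1(288) = 117
  A: 0 + 2(288) = 576
Total out = 943 kmol; y_B = 117 / 943 = 0.1241.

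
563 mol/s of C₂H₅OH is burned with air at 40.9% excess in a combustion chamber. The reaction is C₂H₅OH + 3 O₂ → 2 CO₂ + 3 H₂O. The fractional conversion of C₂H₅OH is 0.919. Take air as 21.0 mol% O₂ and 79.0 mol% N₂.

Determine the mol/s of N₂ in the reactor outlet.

8950 mol/s

Stoichiometric O₂ = 3 × 563 = 1689 mol/s; O₂ fed = 1689 × 1.409 = 2380 mol/s.
N₂ fed = 2380 × 79/21 = 8953 mol/s.
Fuel reacted = 0.919 × 563 → ξ = 517.4 mol/s.
Outlet (n = n₀ + ν ξ):
  C₂H₅OH: 563 − 1(517.4) = 45.6
  O₂: 2380 − 3(517.4) = 827.6
  N₂: 8953 (inert)
  CO₂: 0 + 2(517.4) = 1035
  H₂O: 0 + 3(517.4) = 1552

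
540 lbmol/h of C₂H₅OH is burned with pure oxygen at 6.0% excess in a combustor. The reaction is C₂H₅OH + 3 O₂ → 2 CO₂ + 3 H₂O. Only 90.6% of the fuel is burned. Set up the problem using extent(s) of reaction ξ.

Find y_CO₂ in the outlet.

0.356

Stoichiometric O₂ = 3 × 540 = 1620 lbmol/h; O₂ fed = 1620 × 1.060 = 1717 lbmol/h.
Fuel reacted = 0.906 × 540 → ξ = 489.2 lbmol/h.
Outlet (n = n₀ + ν ξ):
  C₂H₅OH: 540 − 1(489.2) = 50.76
  O₂: 1717 − 3(489.2) = 249.5
  CO₂: 0 + 2(489.2) = 978.5
  H₂O: 0 + 3(489.2) = 1468
Total out = 2746 lbmol/h; y_CO₂ = 978.5 / 2746 = 0.3563.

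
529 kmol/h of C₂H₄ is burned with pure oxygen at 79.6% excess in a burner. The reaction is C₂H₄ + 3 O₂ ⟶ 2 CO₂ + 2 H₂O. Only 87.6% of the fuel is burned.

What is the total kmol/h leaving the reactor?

Stoichiometric O₂ = 3 × 529 = 1587 kmol/h; O₂ fed = 1587 × 1.796 = 2850 kmol/h.
Fuel reacted = 0.876 × 529 → ξ = 463.4 kmol/h.
Outlet (n = n₀ + ν ξ):
  C₂H₄: 529 − 1(463.4) = 65.6
  O₂: 2850 − 3(463.4) = 1460
  CO₂: 0 + 2(463.4) = 926.8
  H₂O: 0 + 2(463.4) = 926.8
Total out = 65.6 + 1460 + 926.8 + 926.8 = 3379 kmol/h.

3380 kmol/h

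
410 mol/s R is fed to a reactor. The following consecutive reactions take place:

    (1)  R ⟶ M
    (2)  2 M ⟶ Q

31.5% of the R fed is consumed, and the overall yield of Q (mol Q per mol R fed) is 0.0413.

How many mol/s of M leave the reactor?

95.3 mol/s

Conversion of R: R consumed = 1ξ₁ = 0.315 × 410 → ξ₁ = 129.2 mol/s.
Yield of Q: 1ξ₂ / 410 = 0.0413 → ξ₂ = 16.93 mol/s.
Outlet amounts (n = n₀ + Σ ν·ξ):
  R: 410 − 1(129.2) = 280.9
  M: 0 + 1(129.2) − 2(16.93) = 95.28
  Q: 0 + 1(16.93) = 16.93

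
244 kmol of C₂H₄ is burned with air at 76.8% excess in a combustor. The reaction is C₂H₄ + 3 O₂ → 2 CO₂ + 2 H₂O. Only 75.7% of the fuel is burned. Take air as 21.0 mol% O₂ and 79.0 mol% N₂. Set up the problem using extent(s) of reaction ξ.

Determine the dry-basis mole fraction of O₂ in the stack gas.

0.123

Stoichiometric O₂ = 3 × 244 = 732 kmol; O₂ fed = 732 × 1.768 = 1294 kmol.
N₂ fed = 1294 × 79/21 = 4869 kmol.
Fuel reacted = 0.757 × 244 → ξ = 184.7 kmol.
Outlet (n = n₀ + ν ξ):
  C₂H₄: 244 − 1(184.7) = 59.29
  O₂: 1294 − 3(184.7) = 740.1
  N₂: 4869 (inert)
  CO₂: 0 + 2(184.7) = 369.4
  H₂O: 0 + 2(184.7) = 369.4
Dry total = 6037 kmol; y_O₂ (dry) = 740.1 / 6037 = 0.1226.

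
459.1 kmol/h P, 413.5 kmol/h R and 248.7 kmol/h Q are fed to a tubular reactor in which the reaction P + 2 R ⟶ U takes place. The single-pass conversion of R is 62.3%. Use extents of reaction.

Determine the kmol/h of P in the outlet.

330 kmol/h

R reacted = 0.623 × 413.5 = 257.6 kmol/h; ν_R = −2, so ξ = 257.6/2 = 128.8 kmol/h.
Outlet amounts (n = n₀ + ν ξ):
  P: 459.1 − 1(128.8) = 330.3
  R: 413.5 − 2(128.8) = 155.9
  U: 0 + 1(128.8) = 128.8
  Q: 248.7 (inert)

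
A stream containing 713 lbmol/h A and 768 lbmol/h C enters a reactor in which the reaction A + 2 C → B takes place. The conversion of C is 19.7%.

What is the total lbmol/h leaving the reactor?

1330 lbmol/h

C reacted = 0.197 × 768 = 151.3 lbmol/h; ν_C = −2, so ξ = 151.3/2 = 75.65 lbmol/h.
Outlet amounts (n = n₀ + ν ξ):
  A: 713 − 1(75.65) = 637.4
  C: 768 − 2(75.65) = 616.7
  B: 0 + 1(75.65) = 75.65
Total out = 637.4 + 616.7 + 75.65 = 1330 lbmol/h.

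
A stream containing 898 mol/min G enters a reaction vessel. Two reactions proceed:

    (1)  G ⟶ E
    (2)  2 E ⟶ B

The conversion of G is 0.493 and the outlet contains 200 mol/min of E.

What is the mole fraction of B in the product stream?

Conversion of G: G consumed = 1ξ₁ = 0.493 × 898 → ξ₁ = 442.7 mol/min.
E balance: n_E = 0 + 1ξ₁ − 2ξ₂ = 200 → ξ₂ = (1·442.7 − 200)/2 = 121.4 mol/min.
Outlet amounts (n = n₀ + Σ ν·ξ):
  G: 898 − 1(442.7) = 455.3
  E: 0 + 1(442.7) − 2(121.4) = 200
  B: 0 + 1(121.4) = 121.4
Total out = 776.6 mol/min; y_B = 121.4 / 776.6 = 0.1563.

0.156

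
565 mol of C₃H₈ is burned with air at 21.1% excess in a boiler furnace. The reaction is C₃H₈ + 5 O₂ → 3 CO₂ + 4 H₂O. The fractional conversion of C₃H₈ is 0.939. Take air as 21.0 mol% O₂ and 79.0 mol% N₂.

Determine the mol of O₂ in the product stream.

Stoichiometric O₂ = 5 × 565 = 2825 mol; O₂ fed = 2825 × 1.211 = 3421 mol.
N₂ fed = 3421 × 79/21 = 12870 mol.
Fuel reacted = 0.939 × 565 → ξ = 530.5 mol.
Outlet (n = n₀ + ν ξ):
  C₃H₈: 565 − 1(530.5) = 34.47
  O₂: 3421 − 5(530.5) = 768.4
  N₂: 12870 (inert)
  CO₂: 0 + 3(530.5) = 1592
  H₂O: 0 + 4(530.5) = 2122

768 mol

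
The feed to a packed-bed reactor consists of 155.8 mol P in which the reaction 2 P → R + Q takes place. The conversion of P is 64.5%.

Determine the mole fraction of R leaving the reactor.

0.323

P reacted = 0.645 × 155.8 = 100.5 mol; ν_P = −2, so ξ = 100.5/2 = 50.25 mol.
Outlet amounts (n = n₀ + ν ξ):
  P: 155.8 − 2(50.25) = 55.31
  R: 0 + 1(50.25) = 50.25
  Q: 0 + 1(50.25) = 50.25
Total out = 155.8 mol; y_R = 50.25 / 155.8 = 0.3225.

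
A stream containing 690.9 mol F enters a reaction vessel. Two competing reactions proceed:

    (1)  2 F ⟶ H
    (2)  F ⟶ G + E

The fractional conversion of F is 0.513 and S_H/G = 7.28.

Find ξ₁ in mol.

ξ₁ = 166 mol

Conversion of F: F consumed = 0.513 × 690.9 = 354.4 mol = 2ξ₁ + 1ξ₂.
Selectivity: 1ξ₁ / (1ξ₂) = 7.28 → ξ₁ = 7.28 ξ₂.
Substitute: (2·7.28 + 1) ξ₂ = 354.4 → ξ₂ = 22.78 mol, ξ₁ = 165.8 mol.
Outlet amounts (n = n₀ + Σ ν·ξ):
  F: 690.9 − 2(165.8) − 1(22.78) = 336.5
  H: 0 + 1(165.8) = 165.8
  G: 0 + 1(22.78) = 22.78
  E: 0 + 1(22.78) = 22.78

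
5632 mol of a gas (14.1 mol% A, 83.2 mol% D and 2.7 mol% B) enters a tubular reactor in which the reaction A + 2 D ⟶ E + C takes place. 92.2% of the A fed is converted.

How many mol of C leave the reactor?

A reacted = 0.922 × 794.1 = 732.2 mol; ν_A = −1, so ξ = 732.2/1 = 732.2 mol.
Outlet amounts (n = n₀ + ν ξ):
  A: 794.1 − 1(732.2) = 61.94
  D: 4686 − 2(732.2) = 3221
  E: 0 + 1(732.2) = 732.2
  C: 0 + 1(732.2) = 732.2
  B: 152.1 (inert)

732 mol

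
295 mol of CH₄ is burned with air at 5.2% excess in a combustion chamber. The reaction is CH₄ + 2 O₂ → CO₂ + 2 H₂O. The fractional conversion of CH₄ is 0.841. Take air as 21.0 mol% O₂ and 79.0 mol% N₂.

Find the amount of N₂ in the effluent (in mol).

2330 mol

Stoichiometric O₂ = 2 × 295 = 590 mol; O₂ fed = 590 × 1.052 = 620.7 mol.
N₂ fed = 620.7 × 79/21 = 2335 mol.
Fuel reacted = 0.841 × 295 → ξ = 248.1 mol.
Outlet (n = n₀ + ν ξ):
  CH₄: 295 − 1(248.1) = 46.91
  O₂: 620.7 − 2(248.1) = 124.5
  N₂: 2335 (inert)
  CO₂: 0 + 1(248.1) = 248.1
  H₂O: 0 + 2(248.1) = 496.2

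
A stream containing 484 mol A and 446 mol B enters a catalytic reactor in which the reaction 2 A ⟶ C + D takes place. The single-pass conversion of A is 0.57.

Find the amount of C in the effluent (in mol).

A reacted = 0.57 × 484 = 275.9 mol; ν_A = −2, so ξ = 275.9/2 = 137.9 mol.
Outlet amounts (n = n₀ + ν ξ):
  A: 484 − 2(137.9) = 208.1
  C: 0 + 1(137.9) = 137.9
  D: 0 + 1(137.9) = 137.9
  B: 446 (inert)

138 mol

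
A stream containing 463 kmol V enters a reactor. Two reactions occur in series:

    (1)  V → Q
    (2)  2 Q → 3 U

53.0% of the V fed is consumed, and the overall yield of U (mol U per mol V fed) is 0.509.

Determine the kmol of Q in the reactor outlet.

88.3 kmol

Conversion of V: V consumed = 1ξ₁ = 0.53 × 463 → ξ₁ = 245.4 kmol.
Yield of U: 3ξ₂ / 463 = 0.509 → ξ₂ = 78.56 kmol.
Outlet amounts (n = n₀ + Σ ν·ξ):
  V: 463 − 1(245.4) = 217.6
  Q: 0 + 1(245.4) − 2(78.56) = 88.28
  U: 0 + 3(78.56) = 235.7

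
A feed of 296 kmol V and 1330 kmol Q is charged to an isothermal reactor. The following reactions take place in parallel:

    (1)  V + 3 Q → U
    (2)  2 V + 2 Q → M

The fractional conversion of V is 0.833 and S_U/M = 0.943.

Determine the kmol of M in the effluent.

83.8 kmol

Conversion of V: V consumed = 0.833 × 296 = 246.6 kmol = 1ξ₁ + 2ξ₂.
Selectivity: 1ξ₁ / (1ξ₂) = 0.943 → ξ₁ = 0.943 ξ₂.
Substitute: (1·0.943 + 2) ξ₂ = 246.6 → ξ₂ = 83.78 kmol, ξ₁ = 79.01 kmol.
Outlet amounts (n = n₀ + Σ ν·ξ):
  V: 296 − 1(79.01) − 2(83.78) = 49.43
  Q: 1330 − 3(79.01) − 2(83.78) = 925.4
  U: 0 + 1(79.01) = 79.01
  M: 0 + 1(83.78) = 83.78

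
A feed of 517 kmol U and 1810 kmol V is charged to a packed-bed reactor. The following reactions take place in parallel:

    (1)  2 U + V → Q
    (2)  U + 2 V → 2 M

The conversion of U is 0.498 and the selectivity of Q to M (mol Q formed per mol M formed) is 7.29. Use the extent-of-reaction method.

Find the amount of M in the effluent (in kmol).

17.1 kmol

Conversion of U: U consumed = 0.498 × 517 = 257.5 kmol = 2ξ₁ + 1ξ₂.
Selectivity: 1ξ₁ / (2ξ₂) = 7.29 → ξ₁ = 14.58 ξ₂.
Substitute: (2·14.58 + 1) ξ₂ = 257.5 → ξ₂ = 8.537 kmol, ξ₁ = 124.5 kmol.
Outlet amounts (n = n₀ + Σ ν·ξ):
  U: 517 − 2(124.5) − 1(8.537) = 259.5
  V: 1810 − 1(124.5) − 2(8.537) = 1668
  Q: 0 + 1(124.5) = 124.5
  M: 0 + 2(8.537) = 17.07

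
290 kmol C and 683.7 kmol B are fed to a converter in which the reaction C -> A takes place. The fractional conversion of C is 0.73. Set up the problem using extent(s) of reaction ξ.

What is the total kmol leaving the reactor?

974 kmol

C reacted = 0.73 × 290 = 211.7 kmol; ν_C = −1, so ξ = 211.7/1 = 211.7 kmol.
Outlet amounts (n = n₀ + ν ξ):
  C: 290 − 1(211.7) = 78.3
  A: 0 + 1(211.7) = 211.7
  B: 683.7 (inert)
Total out = 78.3 + 211.7 + 683.7 = 973.7 kmol.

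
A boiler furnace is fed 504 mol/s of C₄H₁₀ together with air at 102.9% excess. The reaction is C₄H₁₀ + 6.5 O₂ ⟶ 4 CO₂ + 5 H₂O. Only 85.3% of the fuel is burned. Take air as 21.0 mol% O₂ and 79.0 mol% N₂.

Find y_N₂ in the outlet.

0.762

Stoichiometric O₂ = 6.5 × 504 = 3276 mol/s; O₂ fed = 3276 × 2.029 = 6647 mol/s.
N₂ fed = 6647 × 79/21 = 25010 mol/s.
Fuel reacted = 0.853 × 504 → ξ = 429.9 mol/s.
Outlet (n = n₀ + ν ξ):
  C₄H₁₀: 504 − 1(429.9) = 74.09
  O₂: 6647 − 6.5(429.9) = 3853
  N₂: 25010 (inert)
  CO₂: 0 + 4(429.9) = 1720
  H₂O: 0 + 5(429.9) = 2150
Total out = 32800 mol/s; y_N₂ = 25010 / 32800 = 0.7623.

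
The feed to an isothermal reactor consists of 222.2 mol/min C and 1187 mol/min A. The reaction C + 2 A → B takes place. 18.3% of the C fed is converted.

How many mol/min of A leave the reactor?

C reacted = 0.183 × 222.2 = 40.66 mol/min; ν_C = −1, so ξ = 40.66/1 = 40.66 mol/min.
Outlet amounts (n = n₀ + ν ξ):
  C: 222.2 − 1(40.66) = 181.5
  A: 1187 − 2(40.66) = 1106
  B: 0 + 1(40.66) = 40.66

1110 mol/min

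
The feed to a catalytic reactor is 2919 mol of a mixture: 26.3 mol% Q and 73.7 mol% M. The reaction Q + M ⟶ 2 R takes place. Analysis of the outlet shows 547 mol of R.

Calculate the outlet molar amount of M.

1880 mol

For R: n = n₀ + 2ξ → 547 = 0 + 2ξ, giving ξ = 273.5 mol.
Outlet amounts (n = n₀ + ν ξ):
  Q: 767.7 − 1(273.5) = 494.2
  M: 2151 − 1(273.5) = 1878
  R: 0 + 2(273.5) = 547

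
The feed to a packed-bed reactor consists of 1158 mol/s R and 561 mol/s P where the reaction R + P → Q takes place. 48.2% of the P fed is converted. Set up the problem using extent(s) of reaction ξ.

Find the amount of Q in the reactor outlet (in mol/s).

270 mol/s

P reacted = 0.482 × 561 = 270.4 mol/s; ν_P = −1, so ξ = 270.4/1 = 270.4 mol/s.
Outlet amounts (n = n₀ + ν ξ):
  R: 1158 − 1(270.4) = 887.6
  P: 561 − 1(270.4) = 290.6
  Q: 0 + 1(270.4) = 270.4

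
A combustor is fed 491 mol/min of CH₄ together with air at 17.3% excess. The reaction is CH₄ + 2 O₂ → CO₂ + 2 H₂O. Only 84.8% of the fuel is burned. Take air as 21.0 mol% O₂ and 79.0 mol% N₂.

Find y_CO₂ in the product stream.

0.0697

Stoichiometric O₂ = 2 × 491 = 982 mol/min; O₂ fed = 982 × 1.173 = 1152 mol/min.
N₂ fed = 1152 × 79/21 = 4333 mol/min.
Fuel reacted = 0.848 × 491 → ξ = 416.4 mol/min.
Outlet (n = n₀ + ν ξ):
  CH₄: 491 − 1(416.4) = 74.63
  O₂: 1152 − 2(416.4) = 319.1
  N₂: 4333 (inert)
  CO₂: 0 + 1(416.4) = 416.4
  H₂O: 0 + 2(416.4) = 832.7
Total out = 5976 mol/min; y_CO₂ = 416.4 / 5976 = 0.06967.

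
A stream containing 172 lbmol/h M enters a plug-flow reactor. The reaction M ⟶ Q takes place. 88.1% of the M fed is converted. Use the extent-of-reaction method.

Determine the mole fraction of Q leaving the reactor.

0.881

M reacted = 0.881 × 172 = 151.5 lbmol/h; ν_M = −1, so ξ = 151.5/1 = 151.5 lbmol/h.
Outlet amounts (n = n₀ + ν ξ):
  M: 172 − 1(151.5) = 20.47
  Q: 0 + 1(151.5) = 151.5
Total out = 172 lbmol/h; y_Q = 151.5 / 172 = 0.881.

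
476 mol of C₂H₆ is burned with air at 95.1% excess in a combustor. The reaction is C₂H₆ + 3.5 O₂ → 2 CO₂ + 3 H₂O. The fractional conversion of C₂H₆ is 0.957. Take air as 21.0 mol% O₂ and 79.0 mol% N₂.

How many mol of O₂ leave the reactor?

Stoichiometric O₂ = 3.5 × 476 = 1666 mol; O₂ fed = 1666 × 1.951 = 3250 mol.
N₂ fed = 3250 × 79/21 = 12230 mol.
Fuel reacted = 0.957 × 476 → ξ = 455.5 mol.
Outlet (n = n₀ + ν ξ):
  C₂H₆: 476 − 1(455.5) = 20.47
  O₂: 3250 − 3.5(455.5) = 1656
  N₂: 12230 (inert)
  CO₂: 0 + 2(455.5) = 911.1
  H₂O: 0 + 3(455.5) = 1367

1660 mol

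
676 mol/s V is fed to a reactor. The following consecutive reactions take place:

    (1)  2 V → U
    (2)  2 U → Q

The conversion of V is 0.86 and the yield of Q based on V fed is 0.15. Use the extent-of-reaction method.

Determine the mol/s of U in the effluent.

Conversion of V: V consumed = 2ξ₁ = 0.86 × 676 → ξ₁ = 290.7 mol/s.
Yield of Q: 1ξ₂ / 676 = 0.15 → ξ₂ = 101.4 mol/s.
Outlet amounts (n = n₀ + Σ ν·ξ):
  V: 676 − 2(290.7) = 94.64
  U: 0 + 1(290.7) − 2(101.4) = 87.88
  Q: 0 + 1(101.4) = 101.4

87.9 mol/s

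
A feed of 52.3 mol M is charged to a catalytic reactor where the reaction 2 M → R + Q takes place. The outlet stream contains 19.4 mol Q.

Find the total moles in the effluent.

For Q: n = n₀ + 1ξ → 19.4 = 0 + 1ξ, giving ξ = 19.4 mol.
Outlet amounts (n = n₀ + ν ξ):
  M: 52.3 − 2(19.4) = 13.5
  R: 0 + 1(19.4) = 19.4
  Q: 0 + 1(19.4) = 19.4
Total out = 13.5 + 19.4 + 19.4 = 52.3 mol.

52.3 mol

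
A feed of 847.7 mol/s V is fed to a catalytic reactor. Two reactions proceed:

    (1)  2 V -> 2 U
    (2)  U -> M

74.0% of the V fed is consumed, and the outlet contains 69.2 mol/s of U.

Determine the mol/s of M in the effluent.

Conversion of V: V consumed = 2ξ₁ = 0.74 × 847.7 → ξ₁ = 313.6 mol/s.
U balance: n_U = 0 + 2ξ₁ − 1ξ₂ = 69.2 → ξ₂ = (2·313.6 − 69.2)/1 = 558.1 mol/s.
Outlet amounts (n = n₀ + Σ ν·ξ):
  V: 847.7 − 2(313.6) = 220.4
  U: 0 + 2(313.6) − 1(558.1) = 69.2
  M: 0 + 1(558.1) = 558.1

558 mol/s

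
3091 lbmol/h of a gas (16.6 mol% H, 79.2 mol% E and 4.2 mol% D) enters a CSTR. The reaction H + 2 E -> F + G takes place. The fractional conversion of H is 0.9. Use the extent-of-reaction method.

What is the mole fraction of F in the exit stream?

0.176

H reacted = 0.9 × 513.1 = 461.8 lbmol/h; ν_H = −1, so ξ = 461.8/1 = 461.8 lbmol/h.
Outlet amounts (n = n₀ + ν ξ):
  H: 513.1 − 1(461.8) = 51.31
  E: 2448 − 2(461.8) = 1524
  F: 0 + 1(461.8) = 461.8
  G: 0 + 1(461.8) = 461.8
  D: 129.8 (inert)
Total out = 2629 lbmol/h; y_F = 461.8 / 2629 = 0.1756.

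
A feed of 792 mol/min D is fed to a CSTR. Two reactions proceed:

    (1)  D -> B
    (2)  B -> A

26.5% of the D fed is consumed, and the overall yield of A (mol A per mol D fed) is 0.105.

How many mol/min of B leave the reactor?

Conversion of D: D consumed = 1ξ₁ = 0.265 × 792 → ξ₁ = 209.9 mol/min.
Yield of A: 1ξ₂ / 792 = 0.105 → ξ₂ = 83.16 mol/min.
Outlet amounts (n = n₀ + Σ ν·ξ):
  D: 792 − 1(209.9) = 582.1
  B: 0 + 1(209.9) − 1(83.16) = 126.7
  A: 0 + 1(83.16) = 83.16

127 mol/min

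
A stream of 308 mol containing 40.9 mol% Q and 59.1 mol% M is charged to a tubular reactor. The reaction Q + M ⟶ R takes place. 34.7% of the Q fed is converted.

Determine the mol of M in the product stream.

Q reacted = 0.347 × 126 = 43.71 mol; ν_Q = −1, so ξ = 43.71/1 = 43.71 mol.
Outlet amounts (n = n₀ + ν ξ):
  Q: 126 − 1(43.71) = 82.26
  M: 182 − 1(43.71) = 138.3
  R: 0 + 1(43.71) = 43.71

138 mol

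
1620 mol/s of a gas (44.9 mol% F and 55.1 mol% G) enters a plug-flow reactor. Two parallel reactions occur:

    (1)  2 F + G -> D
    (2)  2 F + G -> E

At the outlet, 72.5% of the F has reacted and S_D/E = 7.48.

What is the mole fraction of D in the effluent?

Conversion of F: F consumed = 0.725 × 727.4 = 527.4 mol/s = 2ξ₁ + 2ξ₂.
Selectivity: 1ξ₁ / (1ξ₂) = 7.48 → ξ₁ = 7.48 ξ₂.
Substitute: (2·7.48 + 2) ξ₂ = 527.4 → ξ₂ = 31.09 mol/s, ξ₁ = 232.6 mol/s.
Outlet amounts (n = n₀ + Σ ν·ξ):
  F: 727.4 − 2(232.6) − 2(31.09) = 200
  G: 892.6 − 1(232.6) − 1(31.09) = 628.9
  D: 0 + 1(232.6) = 232.6
  E: 0 + 1(31.09) = 31.09
Total out = 1093 mol/s; y_D = 232.6 / 1093 = 0.2129.

0.213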